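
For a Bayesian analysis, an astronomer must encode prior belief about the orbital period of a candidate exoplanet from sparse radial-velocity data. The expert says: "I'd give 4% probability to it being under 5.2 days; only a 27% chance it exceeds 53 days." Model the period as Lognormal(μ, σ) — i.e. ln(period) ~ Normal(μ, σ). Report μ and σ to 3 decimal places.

If T ~ Lognormal(μ,σ) then ln T ~ Normal(μ,σ), so the p-quantile of ln T is μ + z_p·σ.
ln(5.2) = 1.649 and ln(53) = 3.97; z_{0.04} = -1.751, z_{0.73} = 0.6128.
σ = (3.97 − 1.649)/(0.6128 − (-1.751)) = 0.982.
μ = 1.649 − (-1.751)·0.982 = 3.368.

μ ≈ 3.368, σ ≈ 0.982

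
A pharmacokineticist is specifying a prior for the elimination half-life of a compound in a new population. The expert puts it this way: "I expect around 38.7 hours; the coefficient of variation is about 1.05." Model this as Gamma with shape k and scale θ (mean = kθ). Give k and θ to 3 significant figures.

k ≈ 0.907, θ ≈ 42.7

For Gamma(k, scale θ): mean = kθ, variance = kθ², so CV = 1/√k.
CV = 1.05, hence k = 1/CV² = 0.907.
Then θ = mean/k = 38.7/0.907 = 42.7.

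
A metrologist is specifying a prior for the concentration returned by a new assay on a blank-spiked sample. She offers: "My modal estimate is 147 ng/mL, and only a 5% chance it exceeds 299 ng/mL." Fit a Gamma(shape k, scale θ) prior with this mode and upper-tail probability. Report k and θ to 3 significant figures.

k ≈ 6.49, θ ≈ 26.8

Gamma(k,θ) with k>1 has mode (k−1)θ, so θ = 147/(k−1).
Need P(X < 299) = 0.95 with θ tied to k this way. Start at k = 2, θ = 147: P(X<299) ≈ 0.603.
Too low — raise k to concentrate. Iterating converges to k ≈ 6.49.
Then θ = 147/(6.49−1) ≈ 26.8.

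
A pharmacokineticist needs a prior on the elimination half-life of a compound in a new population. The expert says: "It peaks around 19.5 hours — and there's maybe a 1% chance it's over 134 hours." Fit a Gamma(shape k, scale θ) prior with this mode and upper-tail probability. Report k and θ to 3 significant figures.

k ≈ 1.95, θ ≈ 20.5

Gamma(k,θ) with k>1 has mode (k−1)θ, so θ = 19.5/(k−1).
Need P(X < 134) = 0.99 with θ tied to k this way. Start at k = 2, θ = 19.5: P(X<134) ≈ 0.992.
Too high — lower k to spread out. Iterating converges to k ≈ 1.95.
Then θ = 19.5/(1.95−1) ≈ 20.5.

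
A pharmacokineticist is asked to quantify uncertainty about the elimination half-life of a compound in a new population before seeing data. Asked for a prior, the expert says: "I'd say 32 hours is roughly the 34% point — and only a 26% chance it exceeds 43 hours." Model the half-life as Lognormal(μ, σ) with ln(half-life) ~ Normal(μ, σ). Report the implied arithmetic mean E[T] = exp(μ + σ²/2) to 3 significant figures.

E[T] ≈ 37.3 hours

If T ~ Lognormal(μ,σ) then ln T ~ Normal(μ,σ), so the p-quantile of ln T is μ + z_p·σ.
ln(32) = 3.466 and ln(43) = 3.761; z_{0.34} = -0.4125, z_{0.74} = 0.6433.
σ = (3.761 − 3.466)/(0.6433 − (-0.4125)) = 0.280.
μ = 3.466 − (-0.4125)·0.280 = 3.581.
E[T] = exp(μ + σ²/2) = exp(3.581 + 0.0392) = 37.3 hours.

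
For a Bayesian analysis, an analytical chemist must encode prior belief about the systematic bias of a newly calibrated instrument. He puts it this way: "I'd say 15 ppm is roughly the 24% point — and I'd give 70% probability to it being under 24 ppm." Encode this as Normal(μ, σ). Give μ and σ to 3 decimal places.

The p-quantile of Normal(μ,σ) is μ + z_p·σ, with z_{0.24} = -0.7063 and z_{0.7} = 0.5244.
Eliminate σ: μ = (z₂·x₁ − z₁·x₂)/(z₂ − z₁) = (0.5244·15 − (-0.7063)·24)/1.231 = 20.165.
Then σ = (x₂ − x₁)/(z₂ − z₁) = (24 − 15)/1.231 = 7.313.

μ = 20.165, σ = 7.313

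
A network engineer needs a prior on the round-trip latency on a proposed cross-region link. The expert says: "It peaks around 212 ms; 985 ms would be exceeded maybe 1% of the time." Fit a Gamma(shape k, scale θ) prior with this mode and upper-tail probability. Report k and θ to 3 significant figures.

k ≈ 2.7, θ ≈ 125

Gamma(k,θ) with k>1 has mode (k−1)θ, so θ = 212/(k−1).
Need P(X < 985) = 0.99 with θ tied to k this way. Start at k = 2, θ = 212: P(X<985) ≈ 0.946.
Too low — raise k to concentrate. Iterating converges to k ≈ 2.7.
Then θ = 212/(2.7−1) ≈ 125.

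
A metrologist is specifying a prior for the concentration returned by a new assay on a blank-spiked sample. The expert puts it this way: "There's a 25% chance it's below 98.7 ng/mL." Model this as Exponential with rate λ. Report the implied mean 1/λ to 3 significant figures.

mean ≈ 343 ng/mL

P(T < 98.7) = 1 − e^(−λ·98.7) = 0.25, so λ = −ln(1−0.25)/98.7 = −ln(0.75)/98.7 = 0.00291.
Mean = 1/λ = 343 ng/mL.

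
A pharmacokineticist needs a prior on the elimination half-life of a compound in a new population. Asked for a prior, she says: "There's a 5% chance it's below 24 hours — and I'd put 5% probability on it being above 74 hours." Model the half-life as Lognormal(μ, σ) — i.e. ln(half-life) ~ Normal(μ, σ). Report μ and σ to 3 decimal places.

If T ~ Lognormal(μ,σ) then ln T ~ Normal(μ,σ), so the p-quantile of ln T is μ + z_p·σ.
ln(24) = 3.178 and ln(74) = 4.304; z_{0.05} = -1.645, z_{0.95} = 1.645.
σ = (4.304 − 3.178)/(1.645 − (-1.645)) = 0.342.
μ = 3.178 − (-1.645)·0.342 = 3.741.

μ ≈ 3.741, σ ≈ 0.342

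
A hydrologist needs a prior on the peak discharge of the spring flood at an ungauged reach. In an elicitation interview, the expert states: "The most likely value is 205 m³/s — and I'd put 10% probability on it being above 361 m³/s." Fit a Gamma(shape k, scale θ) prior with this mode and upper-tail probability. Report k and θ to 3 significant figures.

k ≈ 6.93, θ ≈ 34.5

Gamma(k,θ) with k>1 has mode (k−1)θ, so θ = 205/(k−1).
Need P(X < 361) = 0.9 with θ tied to k this way. Start at k = 2, θ = 205: P(X<361) ≈ 0.525.
Too low — raise k to concentrate. Iterating converges to k ≈ 6.93.
Then θ = 205/(6.93−1) ≈ 34.5.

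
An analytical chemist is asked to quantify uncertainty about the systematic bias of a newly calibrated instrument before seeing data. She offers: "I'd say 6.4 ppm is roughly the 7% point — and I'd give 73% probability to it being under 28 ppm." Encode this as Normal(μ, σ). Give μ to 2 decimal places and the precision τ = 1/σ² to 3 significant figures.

μ = 21.66, τ = 0.00935

The p-quantile of Normal(μ,σ) is μ + z_p·σ, with z_{0.07} = -1.476 and z_{0.73} = 0.6128.
Eliminate σ: μ = (z₂·x₁ − z₁·x₂)/(z₂ − z₁) = (0.6128·6.4 − (-1.476)·28)/2.089 = 21.66.
Then σ = (x₂ − x₁)/(z₂ − z₁) = (28 − 6.4)/2.089 = 10.34.
Precision τ = 1/σ² = 1/10.34² = 0.00935.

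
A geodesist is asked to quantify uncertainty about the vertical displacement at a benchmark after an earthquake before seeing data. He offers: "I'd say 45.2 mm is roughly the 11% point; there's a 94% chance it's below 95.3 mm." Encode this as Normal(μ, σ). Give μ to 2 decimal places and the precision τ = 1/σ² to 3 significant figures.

For Normal(μ,σ), the p-quantile is μ + z_p·σ. Here z_{0.11} = -1.227, z_{0.94} = 1.555.
So 45.2 = μ − 1.227σ and 95.3 = μ + 1.555σ.
Subtracting: σ = (95.3 − 45.2)/(1.555 − (-1.227)) = 18.01.
Then μ = 45.2 − (-1.227)·18.01 = 67.29.
Precision τ = 1/σ² = 1/18.01² = 0.00308.

μ = 67.29, τ = 0.00308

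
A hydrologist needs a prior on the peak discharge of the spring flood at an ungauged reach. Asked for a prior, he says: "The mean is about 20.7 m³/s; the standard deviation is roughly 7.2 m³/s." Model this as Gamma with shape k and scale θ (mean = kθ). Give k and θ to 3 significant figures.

For Gamma(k, scale θ): mean = kθ, variance = kθ², so CV = 1/√k.
CV = SD/mean = 7.2/20.7 = 0.3478, hence k = 1/CV² = 8.27.
Then θ = mean/k = 20.7/8.27 = 2.5.

k ≈ 8.27, θ ≈ 2.5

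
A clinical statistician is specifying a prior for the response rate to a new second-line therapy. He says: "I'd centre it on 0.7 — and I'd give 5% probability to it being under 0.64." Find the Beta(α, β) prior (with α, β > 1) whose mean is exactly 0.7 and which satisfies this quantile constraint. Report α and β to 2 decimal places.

With mean 0.7 fixed, write α = 0.7s, β = 0.3s where s = α+β.
Need P(θ < 0.64) = 0.05 under Beta(0.7s, 0.3s). Normal approximation: (q−m)/√(m(1−m)/s) ≈ z_{0.05} = -1.64, so s ≈ 0.7·0.3·(-1.64)²/(0.64−0.7)² = 157.8.
At s = 157.8: P(θ<0.64) ≈ 0.053. Adjusting to match 0.05 gives s ≈ 164.35.
So α = 0.7·164.35 ≈ 115.04, β = 0.3·164.35 ≈ 49.30.

α ≈ 115.04, β ≈ 49.30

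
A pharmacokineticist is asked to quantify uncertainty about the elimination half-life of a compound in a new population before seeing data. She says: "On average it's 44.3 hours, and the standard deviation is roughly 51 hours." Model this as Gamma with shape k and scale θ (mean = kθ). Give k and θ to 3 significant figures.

k ≈ 0.755, θ ≈ 58.7

For Gamma(k, scale θ): mean = kθ, variance = kθ², so CV = 1/√k.
CV = SD/mean = 51/44.3 = 1.151, hence k = 1/CV² = 0.755.
Then θ = mean/k = 44.3/0.755 = 58.7.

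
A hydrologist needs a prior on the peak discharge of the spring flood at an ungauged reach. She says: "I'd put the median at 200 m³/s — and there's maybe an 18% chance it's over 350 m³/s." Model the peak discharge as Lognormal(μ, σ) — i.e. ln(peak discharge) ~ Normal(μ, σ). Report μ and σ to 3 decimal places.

If T ~ Lognormal(μ,σ) then ln T ~ Normal(μ,σ), so the p-quantile of ln T is μ + z_p·σ.
ln(200) = 5.298 and ln(350) = 5.858; z_{0.5} = 0, z_{0.82} = 0.9154.
σ = (5.858 − 5.298)/(0.9154 − (0)) = 0.611.
μ = 5.298 − (0)·0.611 = 5.298.

μ ≈ 5.298, σ ≈ 0.611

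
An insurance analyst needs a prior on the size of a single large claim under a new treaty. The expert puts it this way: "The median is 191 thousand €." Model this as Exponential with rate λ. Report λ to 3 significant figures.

Exponential median = ln 2 / λ, so λ = ln 2 / 191.0 = 0.00363.

λ ≈ 0.00363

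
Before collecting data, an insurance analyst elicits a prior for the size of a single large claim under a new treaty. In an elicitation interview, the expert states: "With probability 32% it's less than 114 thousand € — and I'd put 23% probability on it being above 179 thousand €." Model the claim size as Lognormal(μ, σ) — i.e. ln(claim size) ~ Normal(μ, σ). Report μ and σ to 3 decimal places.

If T ~ Lognormal(μ,σ) then ln T ~ Normal(μ,σ), so the p-quantile of ln T is μ + z_p·σ.
ln(114) = 4.736 and ln(179) = 5.187; z_{0.32} = -0.4677, z_{0.77} = 0.7388.
σ = (5.187 − 4.736)/(0.7388 − (-0.4677)) = 0.374.
μ = 4.736 − (-0.4677)·0.374 = 4.911.

μ ≈ 4.911, σ ≈ 0.374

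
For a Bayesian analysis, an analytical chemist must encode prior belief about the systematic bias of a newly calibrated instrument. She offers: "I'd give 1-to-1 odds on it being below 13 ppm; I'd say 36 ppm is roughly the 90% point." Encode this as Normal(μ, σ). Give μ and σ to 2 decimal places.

For Normal(μ,σ), the p-quantile is μ + z_p·σ. Here z_{0.5} = 0, z_{0.9} = 1.282.
So 13 = μ + 0σ and 36 = μ + 1.282σ.
Subtracting: σ = (36 − 13)/(1.282 − (0)) = 17.95.
Then μ = 13 − (0)·17.95 = 13.00.

μ = 13.00, σ = 17.95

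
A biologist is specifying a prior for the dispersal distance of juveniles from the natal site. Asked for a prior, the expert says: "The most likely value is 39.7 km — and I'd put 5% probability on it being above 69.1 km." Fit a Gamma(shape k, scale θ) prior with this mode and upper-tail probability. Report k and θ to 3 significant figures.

Gamma(k,θ) with k>1 has mode (k−1)θ, so θ = 39.7/(k−1).
Need P(X < 69.1) = 0.95 with θ tied to k this way. Start at k = 2, θ = 39.7: P(X<69.1) ≈ 0.519.
Too low — raise k to concentrate. Iterating converges to k ≈ 10.1.
Then θ = 39.7/(10.1−1) ≈ 4.37.

k ≈ 10.1, θ ≈ 4.37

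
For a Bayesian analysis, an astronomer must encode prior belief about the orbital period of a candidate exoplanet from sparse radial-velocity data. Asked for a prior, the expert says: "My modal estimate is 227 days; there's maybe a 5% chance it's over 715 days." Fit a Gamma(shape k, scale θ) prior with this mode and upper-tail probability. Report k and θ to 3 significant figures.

Gamma(k,θ) with k>1 has mode (k−1)θ, so θ = 227/(k−1).
Need P(X < 715) = 0.95 with θ tied to k this way. Start at k = 2, θ = 227: P(X<715) ≈ 0.822.
Too low — raise k to concentrate. Iterating converges to k ≈ 3.
Then θ = 227/(3−1) ≈ 114.

k ≈ 3, θ ≈ 114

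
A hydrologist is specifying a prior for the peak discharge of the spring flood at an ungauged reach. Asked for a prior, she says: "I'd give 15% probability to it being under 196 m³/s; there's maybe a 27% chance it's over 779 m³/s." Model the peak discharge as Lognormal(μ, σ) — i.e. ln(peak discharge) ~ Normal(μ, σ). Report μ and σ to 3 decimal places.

μ ≈ 6.145, σ ≈ 0.837

If T ~ Lognormal(μ,σ) then ln T ~ Normal(μ,σ), so the p-quantile of ln T is μ + z_p·σ.
ln(196) = 5.278 and ln(779) = 6.658; z_{0.15} = -1.036, z_{0.73} = 0.6128.
σ = (6.658 − 5.278)/(0.6128 − (-1.036)) = 0.837.
μ = 5.278 − (-1.036)·0.837 = 6.145.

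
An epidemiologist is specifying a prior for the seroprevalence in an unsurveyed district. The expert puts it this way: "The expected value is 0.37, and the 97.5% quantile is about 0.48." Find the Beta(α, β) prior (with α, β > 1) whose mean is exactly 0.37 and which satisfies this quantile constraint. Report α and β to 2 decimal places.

α ≈ 28.49, β ≈ 48.52

With mean 0.37 fixed, write α = 0.37s, β = 0.63s where s = α+β.
Need P(θ < 0.48) = 0.975 under Beta(0.37s, 0.63s). Normal approximation: (q−m)/√(m(1−m)/s) ≈ z_{0.975} = 1.96, so s ≈ 0.37·0.63·(1.96)²/(0.48−0.37)² = 74.0.
At s = 74.0: P(θ<0.48) ≈ 0.973. Adjusting to match 0.975 gives s ≈ 77.01.
So α = 0.37·77.01 ≈ 28.49, β = 0.63·77.01 ≈ 48.52.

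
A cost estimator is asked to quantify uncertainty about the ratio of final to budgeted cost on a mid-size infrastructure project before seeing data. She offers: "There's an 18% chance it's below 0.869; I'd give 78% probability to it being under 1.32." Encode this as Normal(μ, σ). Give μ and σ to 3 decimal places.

μ = 1.114, σ = 0.267

For Normal(μ,σ), the p-quantile is μ + z_p·σ. Here z_{0.18} = -0.9154, z_{0.78} = 0.7722.
So 0.869 = μ − 0.9154σ and 1.32 = μ + 0.7722σ.
Subtracting: σ = (1.32 − 0.869)/(0.7722 − (-0.9154)) = 0.267.
Then μ = 0.869 − (-0.9154)·0.267 = 1.114.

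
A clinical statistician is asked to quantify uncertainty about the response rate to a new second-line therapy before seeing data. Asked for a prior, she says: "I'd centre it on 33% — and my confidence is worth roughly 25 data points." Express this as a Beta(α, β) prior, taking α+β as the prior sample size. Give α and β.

α = 8.25, β = 16.75

Under the effective-sample-size interpretation, Beta(α, β) has prior mean α/(α+β) and prior sample size α+β.
So α+β = 25 and α/(α+β) = 0.33, giving α = 0.33·25 = 8.25 and β = 25 − 8.25 = 16.75.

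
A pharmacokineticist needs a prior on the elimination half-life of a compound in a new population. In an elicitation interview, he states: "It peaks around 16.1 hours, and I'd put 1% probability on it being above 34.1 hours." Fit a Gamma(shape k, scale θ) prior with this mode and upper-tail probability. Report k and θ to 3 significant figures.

k ≈ 9.62, θ ≈ 1.87

Gamma(k,θ) with k>1 has mode (k−1)θ, so θ = 16.1/(k−1).
Need P(X < 34.1) = 0.99 with θ tied to k this way. Start at k = 2, θ = 16.1: P(X<34.1) ≈ 0.625.
Too low — raise k to concentrate. Iterating converges to k ≈ 9.62.
Then θ = 16.1/(9.62−1) ≈ 1.87.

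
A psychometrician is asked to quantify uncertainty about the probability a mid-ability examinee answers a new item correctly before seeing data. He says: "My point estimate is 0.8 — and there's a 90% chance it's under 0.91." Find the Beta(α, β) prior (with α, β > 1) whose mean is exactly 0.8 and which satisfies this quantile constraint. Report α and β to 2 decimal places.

With mean 0.8 fixed, write α = 0.8s, β = 0.2s where s = α+β.
Need P(θ < 0.91) = 0.9 under Beta(0.8s, 0.2s). Normal approximation: (q−m)/√(m(1−m)/s) ≈ z_{0.9} = 1.28, so s ≈ 0.8·0.2·(1.28)²/(0.91−0.8)² = 21.7.
At s = 21.7: P(θ<0.91) ≈ 0.925. Adjusting to match 0.9 gives s ≈ 17.90.
So α = 0.8·17.90 ≈ 14.32, β = 0.2·17.90 ≈ 3.58.

α ≈ 14.32, β ≈ 3.58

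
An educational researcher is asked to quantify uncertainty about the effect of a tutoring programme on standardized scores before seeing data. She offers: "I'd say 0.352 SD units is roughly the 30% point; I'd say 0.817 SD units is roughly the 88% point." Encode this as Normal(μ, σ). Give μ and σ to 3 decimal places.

μ = 0.495, σ = 0.274

For Normal(μ,σ), the p-quantile is μ + z_p·σ. Here z_{0.3} = -0.5244, z_{0.88} = 1.175.
So 0.352 = μ − 0.5244σ and 0.817 = μ + 1.175σ.
Subtracting: σ = (0.817 − 0.352)/(1.175 − (-0.5244)) = 0.274.
Then μ = 0.352 − (-0.5244)·0.274 = 0.495.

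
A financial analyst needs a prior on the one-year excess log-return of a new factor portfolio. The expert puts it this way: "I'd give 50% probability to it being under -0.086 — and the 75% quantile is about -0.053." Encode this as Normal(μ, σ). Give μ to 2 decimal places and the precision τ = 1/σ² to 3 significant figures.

The p-quantile of Normal(μ,σ) is μ + z_p·σ, with z_{0.5} = 0 and z_{0.75} = 0.6745.
Eliminate σ: μ = (z₂·x₁ − z₁·x₂)/(z₂ − z₁) = (0.6745·-0.086 − (0)·-0.053)/0.6745 = -0.09.
Then σ = (x₂ − x₁)/(z₂ − z₁) = (-0.053 − -0.086)/0.6745 = 0.05.
Precision τ = 1/σ² = 1/0.04893² = 418.

μ = -0.09, τ = 418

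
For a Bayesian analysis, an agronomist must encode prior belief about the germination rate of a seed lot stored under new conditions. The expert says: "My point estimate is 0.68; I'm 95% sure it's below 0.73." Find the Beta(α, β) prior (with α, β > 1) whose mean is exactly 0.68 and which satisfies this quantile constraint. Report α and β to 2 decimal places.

With mean 0.68 fixed, write α = 0.68s, β = 0.32s where s = α+β.
Need P(θ < 0.73) = 0.95 under Beta(0.68s, 0.32s). Normal approximation: (q−m)/√(m(1−m)/s) ≈ z_{0.95} = 1.64, so s ≈ 0.68·0.32·(1.64)²/(0.73−0.68)² = 235.5.
At s = 235.5: P(θ<0.73) ≈ 0.953. Adjusting to match 0.95 gives s ≈ 226.18.
So α = 0.68·226.18 ≈ 153.80, β = 0.32·226.18 ≈ 72.38.

α ≈ 153.80, β ≈ 72.38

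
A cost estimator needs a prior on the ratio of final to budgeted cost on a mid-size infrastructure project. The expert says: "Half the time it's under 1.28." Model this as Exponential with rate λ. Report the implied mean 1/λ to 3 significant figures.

Exponential median = ln 2 / λ, so λ = ln 2 / 1.28 = 0.542.
Mean = 1/λ = 1.85.

mean ≈ 1.85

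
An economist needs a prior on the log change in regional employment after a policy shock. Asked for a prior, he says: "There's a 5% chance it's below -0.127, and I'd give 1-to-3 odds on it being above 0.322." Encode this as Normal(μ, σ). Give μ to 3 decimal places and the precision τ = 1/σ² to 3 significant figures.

μ = 0.191, τ = 26.7

The p-quantile of Normal(μ,σ) is μ + z_p·σ, with z_{0.05} = -1.645 and z_{0.75} = 0.6745.
Eliminate σ: μ = (z₂·x₁ − z₁·x₂)/(z₂ − z₁) = (0.6745·-0.127 − (-1.645)·0.322)/2.319 = 0.191.
Then σ = (x₂ − x₁)/(z₂ − z₁) = (0.322 − -0.127)/2.319 = 0.194.
Precision τ = 1/σ² = 1/0.1936² = 26.7.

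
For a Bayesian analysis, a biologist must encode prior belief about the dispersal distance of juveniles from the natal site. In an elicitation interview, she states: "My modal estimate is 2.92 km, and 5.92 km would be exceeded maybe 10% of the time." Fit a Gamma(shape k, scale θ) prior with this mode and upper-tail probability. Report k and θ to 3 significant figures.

k ≈ 4.84, θ ≈ 0.76

Gamma(k,θ) with k>1 has mode (k−1)θ, so θ = 2.92/(k−1).
Need P(X < 5.92) = 0.9 with θ tied to k this way. Start at k = 2, θ = 2.92: P(X<5.92) ≈ 0.601.
Too low — raise k to concentrate. Iterating converges to k ≈ 4.84.
Then θ = 2.92/(4.84−1) ≈ 0.76.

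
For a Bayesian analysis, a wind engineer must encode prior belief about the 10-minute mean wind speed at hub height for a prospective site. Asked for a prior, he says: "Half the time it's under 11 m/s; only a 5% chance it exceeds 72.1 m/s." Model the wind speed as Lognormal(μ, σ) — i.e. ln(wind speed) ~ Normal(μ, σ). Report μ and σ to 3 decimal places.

If T ~ Lognormal(μ,σ) then ln T ~ Normal(μ,σ), so the p-quantile of ln T is μ + z_p·σ.
ln(11) = 2.398 and ln(72.1) = 4.278; z_{0.5} = 0, z_{0.95} = 1.645.
σ = (4.278 − 2.398)/(1.645 − (0)) = 1.143.
μ = 2.398 − (0)·1.143 = 2.398.

μ ≈ 2.398, σ ≈ 1.143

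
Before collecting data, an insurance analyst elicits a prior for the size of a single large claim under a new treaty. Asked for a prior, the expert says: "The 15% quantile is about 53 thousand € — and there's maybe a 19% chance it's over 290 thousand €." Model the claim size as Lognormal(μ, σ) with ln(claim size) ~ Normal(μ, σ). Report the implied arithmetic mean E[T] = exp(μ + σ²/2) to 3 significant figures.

If T ~ Lognormal(μ,σ) then ln T ~ Normal(μ,σ), so the p-quantile of ln T is μ + z_p·σ.
ln(53) = 3.97 and ln(290) = 5.67; z_{0.15} = -1.036, z_{0.81} = 0.8779.
σ = (5.67 − 3.97)/(0.8779 − (-1.036)) = 0.888.
μ = 3.97 − (-1.036)·0.888 = 4.890.
E[T] = exp(μ + σ²/2) = exp(4.890 + 0.3941) = 197 thousand €.

E[T] ≈ 197 thousand €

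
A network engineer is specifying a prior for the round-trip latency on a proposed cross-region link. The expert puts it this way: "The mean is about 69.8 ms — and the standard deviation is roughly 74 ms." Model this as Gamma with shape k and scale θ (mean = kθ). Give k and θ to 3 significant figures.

k ≈ 0.89, θ ≈ 78.5

For Gamma(k, scale θ): mean = kθ, variance = kθ², so CV = 1/√k.
CV = SD/mean = 74/69.8 = 1.06, hence k = 1/CV² = 0.89.
Then θ = mean/k = 69.8/0.89 = 78.5.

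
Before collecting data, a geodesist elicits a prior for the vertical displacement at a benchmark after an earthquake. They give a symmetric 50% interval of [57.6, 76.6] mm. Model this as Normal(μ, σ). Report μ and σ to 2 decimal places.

μ = 67.10, σ = 14.08

A symmetric 50% interval runs μ ± z·σ with z = 0.6745.
Half-width = 9.5, so σ = 9.5/0.6745 = 14.08.
μ is the interval midpoint, 67.10.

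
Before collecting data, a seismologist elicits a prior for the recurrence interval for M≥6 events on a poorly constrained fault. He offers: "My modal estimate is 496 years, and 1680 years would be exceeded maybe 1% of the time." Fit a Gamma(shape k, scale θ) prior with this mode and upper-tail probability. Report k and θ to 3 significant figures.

k ≈ 3.94, θ ≈ 169

Gamma(k,θ) with k>1 has mode (k−1)θ, so θ = 496/(k−1).
Need P(X < 1680) = 0.99 with θ tied to k this way. Start at k = 2, θ = 496: P(X<1680) ≈ 0.852.
Too low — raise k to concentrate. Iterating converges to k ≈ 3.94.
Then θ = 496/(3.94−1) ≈ 169.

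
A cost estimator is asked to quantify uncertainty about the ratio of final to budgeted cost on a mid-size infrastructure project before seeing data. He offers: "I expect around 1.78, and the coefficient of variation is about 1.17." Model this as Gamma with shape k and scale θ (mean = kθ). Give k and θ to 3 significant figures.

For Gamma(k, scale θ): mean = kθ, variance = kθ², so CV = 1/√k.
CV = 1.17, hence k = 1/CV² = 0.731.
Then θ = mean/k = 1.78/0.731 = 2.44.

k ≈ 0.731, θ ≈ 2.44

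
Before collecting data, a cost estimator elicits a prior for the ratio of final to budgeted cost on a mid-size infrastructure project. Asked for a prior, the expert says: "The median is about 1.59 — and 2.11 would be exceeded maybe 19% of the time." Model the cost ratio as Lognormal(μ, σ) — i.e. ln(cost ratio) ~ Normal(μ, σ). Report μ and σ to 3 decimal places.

μ ≈ 0.464, σ ≈ 0.322

If T ~ Lognormal(μ,σ) then ln T ~ Normal(μ,σ), so the p-quantile of ln T is μ + z_p·σ.
ln(1.59) = 0.4637 and ln(2.11) = 0.7467; z_{0.5} = 0, z_{0.81} = 0.8779.
σ = (0.7467 − 0.4637)/(0.8779 − (0)) = 0.322.
μ = 0.4637 − (0)·0.322 = 0.464.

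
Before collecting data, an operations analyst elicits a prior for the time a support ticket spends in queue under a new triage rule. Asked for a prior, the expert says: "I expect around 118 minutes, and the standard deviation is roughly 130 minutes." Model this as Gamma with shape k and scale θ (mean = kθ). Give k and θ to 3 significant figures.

k ≈ 0.824, θ ≈ 143

For Gamma(k, scale θ): mean = kθ, variance = kθ², so CV = 1/√k.
CV = SD/mean = 130/118 = 1.102, hence k = 1/CV² = 0.824.
Then θ = mean/k = 118/0.824 = 143.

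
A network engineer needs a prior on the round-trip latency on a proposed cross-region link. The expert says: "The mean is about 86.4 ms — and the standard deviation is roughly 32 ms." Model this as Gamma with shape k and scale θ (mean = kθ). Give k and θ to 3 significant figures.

For Gamma(k, scale θ): mean = kθ, variance = kθ², so CV = 1/√k.
CV = SD/mean = 32/86.4 = 0.3704, hence k = 1/CV² = 7.29.
Then θ = mean/k = 86.4/7.29 = 11.9.

k ≈ 7.29, θ ≈ 11.9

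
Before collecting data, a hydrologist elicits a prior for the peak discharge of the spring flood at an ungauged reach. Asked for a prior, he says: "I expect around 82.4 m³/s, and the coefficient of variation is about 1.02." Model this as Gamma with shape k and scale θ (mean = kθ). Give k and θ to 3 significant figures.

For Gamma(k, scale θ): mean = kθ, variance = kθ², so CV = 1/√k.
CV = 1.02, hence k = 1/CV² = 0.961.
Then θ = mean/k = 82.4/0.961 = 85.7.

k ≈ 0.961, θ ≈ 85.7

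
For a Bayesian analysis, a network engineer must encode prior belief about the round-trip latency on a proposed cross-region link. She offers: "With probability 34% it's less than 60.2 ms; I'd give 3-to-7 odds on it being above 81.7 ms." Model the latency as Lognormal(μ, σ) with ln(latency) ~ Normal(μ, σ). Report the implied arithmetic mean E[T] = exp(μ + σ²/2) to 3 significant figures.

If T ~ Lognormal(μ,σ) then ln T ~ Normal(μ,σ), so the p-quantile of ln T is μ + z_p·σ.
ln(60.2) = 4.098 and ln(81.7) = 4.403; z_{0.34} = -0.4125, z_{0.7} = 0.5244.
σ = (4.403 − 4.098)/(0.5244 − (-0.4125)) = 0.326.
μ = 4.098 − (-0.4125)·0.326 = 4.232.
E[T] = exp(μ + σ²/2) = exp(4.232 + 0.0531) = 72.6 ms.

E[T] ≈ 72.6 ms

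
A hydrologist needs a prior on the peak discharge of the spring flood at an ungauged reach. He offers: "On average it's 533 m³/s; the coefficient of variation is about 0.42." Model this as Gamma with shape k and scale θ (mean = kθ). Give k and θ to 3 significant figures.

For Gamma(k, scale θ): mean = kθ, variance = kθ², so CV = 1/√k.
CV = 0.42, hence k = 1/CV² = 5.67.
Then θ = mean/k = 533/5.67 = 94.

k ≈ 5.67, θ ≈ 94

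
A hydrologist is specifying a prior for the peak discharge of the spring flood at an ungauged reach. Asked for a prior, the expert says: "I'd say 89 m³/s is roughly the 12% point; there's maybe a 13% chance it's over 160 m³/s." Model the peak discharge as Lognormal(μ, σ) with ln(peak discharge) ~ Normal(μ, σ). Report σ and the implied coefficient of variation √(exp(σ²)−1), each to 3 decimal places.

σ ≈ 0.255, CV ≈ 0.259

If T ~ Lognormal(μ,σ) then ln T ~ Normal(μ,σ), so the p-quantile of ln T is μ + z_p·σ.
ln(89) = 4.489 and ln(160) = 5.075; z_{0.12} = -1.175, z_{0.87} = 1.126.
σ = (5.075 − 4.489)/(1.126 − (-1.175)) = 0.255.
μ = 4.489 − (-1.175)·0.255 = 4.788.
CV = √(exp(σ²)−1) = √(exp(0.0650)−1) = 0.259.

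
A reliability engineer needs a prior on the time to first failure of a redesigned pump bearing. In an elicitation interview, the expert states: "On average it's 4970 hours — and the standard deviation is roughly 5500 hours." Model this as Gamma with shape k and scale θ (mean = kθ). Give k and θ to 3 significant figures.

For Gamma(k, scale θ): mean = kθ, variance = kθ², so CV = 1/√k.
CV = SD/mean = 5500/4970 = 1.107, hence k = 1/CV² = 0.817.
Then θ = mean/k = 4970/0.817 = 6090.

k ≈ 0.817, θ ≈ 6090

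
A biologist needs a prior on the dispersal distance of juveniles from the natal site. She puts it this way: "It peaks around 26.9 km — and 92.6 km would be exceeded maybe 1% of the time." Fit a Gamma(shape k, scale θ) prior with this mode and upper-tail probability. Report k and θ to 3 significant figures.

Gamma(k,θ) with k>1 has mode (k−1)θ, so θ = 26.9/(k−1).
Need P(X < 92.6) = 0.99 with θ tied to k this way. Start at k = 2, θ = 26.9: P(X<92.6) ≈ 0.858.
Too low — raise k to concentrate. Iterating converges to k ≈ 3.85.
Then θ = 26.9/(3.85−1) ≈ 9.45.

k ≈ 3.85, θ ≈ 9.45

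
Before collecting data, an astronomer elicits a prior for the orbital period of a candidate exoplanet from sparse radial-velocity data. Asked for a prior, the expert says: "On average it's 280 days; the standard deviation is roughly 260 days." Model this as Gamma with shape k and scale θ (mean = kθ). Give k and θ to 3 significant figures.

For Gamma(k, scale θ): mean = kθ, variance = kθ², so CV = 1/√k.
CV = SD/mean = 260/280 = 0.9286, hence k = 1/CV² = 1.16.
Then θ = mean/k = 280/1.16 = 241.

k ≈ 1.16, θ ≈ 241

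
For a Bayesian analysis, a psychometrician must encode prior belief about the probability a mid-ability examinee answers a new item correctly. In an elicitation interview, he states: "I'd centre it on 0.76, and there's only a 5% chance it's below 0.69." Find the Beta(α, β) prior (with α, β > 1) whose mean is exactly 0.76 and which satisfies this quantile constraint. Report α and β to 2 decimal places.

α ≈ 82.01, β ≈ 25.90

With mean 0.76 fixed, write α = 0.76s, β = 0.24s where s = α+β.
Need P(θ < 0.69) = 0.05 under Beta(0.76s, 0.24s). Normal approximation: (q−m)/√(m(1−m)/s) ≈ z_{0.05} = -1.64, so s ≈ 0.76·0.24·(-1.64)²/(0.69−0.76)² = 100.7.
At s = 100.7: P(θ<0.69) ≈ 0.056. Adjusting to match 0.05 gives s ≈ 107.90.
So α = 0.76·107.90 ≈ 82.01, β = 0.24·107.90 ≈ 25.90.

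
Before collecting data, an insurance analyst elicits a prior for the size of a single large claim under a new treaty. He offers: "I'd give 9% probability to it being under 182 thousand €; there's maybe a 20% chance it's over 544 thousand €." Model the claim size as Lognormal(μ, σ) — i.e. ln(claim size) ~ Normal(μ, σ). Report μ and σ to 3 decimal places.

μ ≈ 5.877, σ ≈ 0.502

If T ~ Lognormal(μ,σ) then ln T ~ Normal(μ,σ), so the p-quantile of ln T is μ + z_p·σ.
ln(182) = 5.204 and ln(544) = 6.299; z_{0.09} = -1.341, z_{0.8} = 0.8416.
σ = (6.299 − 5.204)/(0.8416 − (-1.341)) = 0.502.
μ = 5.204 − (-1.341)·0.502 = 5.877.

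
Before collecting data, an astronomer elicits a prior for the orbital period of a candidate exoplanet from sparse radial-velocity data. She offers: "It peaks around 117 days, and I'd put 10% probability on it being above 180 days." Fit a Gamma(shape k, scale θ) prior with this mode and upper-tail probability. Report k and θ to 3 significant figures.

k ≈ 11.1, θ ≈ 11.6

Gamma(k,θ) with k>1 has mode (k−1)θ, so θ = 117/(k−1).
Need P(X < 180) = 0.9 with θ tied to k this way. Start at k = 2, θ = 117: P(X<180) ≈ 0.455.
Too low — raise k to concentrate. Iterating converges to k ≈ 11.1.
Then θ = 117/(11.1−1) ≈ 11.6.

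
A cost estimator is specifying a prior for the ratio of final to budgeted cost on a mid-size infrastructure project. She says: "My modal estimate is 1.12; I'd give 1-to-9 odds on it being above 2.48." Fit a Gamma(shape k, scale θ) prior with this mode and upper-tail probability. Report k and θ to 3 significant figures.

k ≈ 4.04, θ ≈ 0.368

Gamma(k,θ) with k>1 has mode (k−1)θ, so θ = 1.12/(k−1).
Need P(X < 2.48) = 0.9 with θ tied to k this way. Start at k = 2, θ = 1.12: P(X<2.48) ≈ 0.649.
Too low — raise k to concentrate. Iterating converges to k ≈ 4.04.
Then θ = 1.12/(4.04−1) ≈ 0.368.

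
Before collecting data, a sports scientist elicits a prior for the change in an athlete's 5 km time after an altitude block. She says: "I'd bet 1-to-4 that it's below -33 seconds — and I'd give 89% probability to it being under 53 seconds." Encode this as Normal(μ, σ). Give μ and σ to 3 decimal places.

μ = 1.997, σ = 41.583

The p-quantile of Normal(μ,σ) is μ + z_p·σ, with z_{0.2} = -0.8416 and z_{0.89} = 1.227.
Eliminate σ: μ = (z₂·x₁ − z₁·x₂)/(z₂ − z₁) = (1.227·-33 − (-0.8416)·53)/2.068 = 1.997.
Then σ = (x₂ − x₁)/(z₂ − z₁) = (53 − -33)/2.068 = 41.583.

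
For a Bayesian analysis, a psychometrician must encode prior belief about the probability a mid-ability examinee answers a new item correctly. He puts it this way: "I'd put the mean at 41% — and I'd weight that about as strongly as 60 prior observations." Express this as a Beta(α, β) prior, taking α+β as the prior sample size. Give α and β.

Under the effective-sample-size interpretation, Beta(α, β) has prior mean α/(α+β) and prior sample size α+β.
So α+β = 60 and α/(α+β) = 0.41, giving α = 0.41·60 = 24.6 and β = 60 − 24.6 = 35.4.

α = 24.6, β = 35.4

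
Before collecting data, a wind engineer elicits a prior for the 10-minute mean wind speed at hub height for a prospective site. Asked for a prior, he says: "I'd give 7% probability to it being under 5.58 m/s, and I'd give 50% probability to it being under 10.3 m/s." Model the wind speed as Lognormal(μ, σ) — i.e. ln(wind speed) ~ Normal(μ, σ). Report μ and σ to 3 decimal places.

If T ~ Lognormal(μ,σ) then ln T ~ Normal(μ,σ), so the p-quantile of ln T is μ + z_p·σ.
ln(5.58) = 1.719 and ln(10.3) = 2.332; z_{0.07} = -1.476, z_{0.5} = 0.
σ = (2.332 − 1.719)/(0 − (-1.476)) = 0.415.
μ = 1.719 − (-1.476)·0.415 = 2.332.

μ ≈ 2.332, σ ≈ 0.415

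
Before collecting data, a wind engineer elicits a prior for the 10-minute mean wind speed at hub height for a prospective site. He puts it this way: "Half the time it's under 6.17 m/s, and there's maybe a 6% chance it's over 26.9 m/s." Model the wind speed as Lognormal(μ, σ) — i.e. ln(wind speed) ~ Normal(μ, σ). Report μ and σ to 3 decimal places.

If T ~ Lognormal(μ,σ) then ln T ~ Normal(μ,σ), so the p-quantile of ln T is μ + z_p·σ.
ln(6.17) = 1.82 and ln(26.9) = 3.292; z_{0.5} = 0, z_{0.94} = 1.555.
σ = (3.292 − 1.82)/(1.555 − (0)) = 0.947.
μ = 1.82 − (0)·0.947 = 1.820.

μ ≈ 1.820, σ ≈ 0.947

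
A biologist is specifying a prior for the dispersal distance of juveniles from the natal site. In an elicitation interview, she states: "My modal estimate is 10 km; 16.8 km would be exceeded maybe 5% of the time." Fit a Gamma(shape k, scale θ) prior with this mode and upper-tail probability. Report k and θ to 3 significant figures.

k ≈ 11.4, θ ≈ 0.964

Gamma(k,θ) with k>1 has mode (k−1)θ, so θ = 10/(k−1).
Need P(X < 16.8) = 0.95 with θ tied to k this way. Start at k = 2, θ = 10: P(X<16.8) ≈ 0.501.
Too low — raise k to concentrate. Iterating converges to k ≈ 11.4.
Then θ = 10/(11.4−1) ≈ 0.964.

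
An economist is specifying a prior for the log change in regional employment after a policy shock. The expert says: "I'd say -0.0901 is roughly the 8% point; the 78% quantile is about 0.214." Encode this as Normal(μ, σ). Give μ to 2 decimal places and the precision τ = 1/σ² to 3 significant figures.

μ = 0.11, τ = 51.3

For Normal(μ,σ), the p-quantile is μ + z_p·σ. Here z_{0.08} = -1.405, z_{0.78} = 0.7722.
So -0.0901 = μ − 1.405σ and 0.214 = μ + 0.7722σ.
Subtracting: σ = (0.214 − -0.0901)/(0.7722 − (-1.405)) = 0.14.
Then μ = -0.0901 − (-1.405)·0.14 = 0.11.
Precision τ = 1/σ² = 1/0.1397² = 51.3.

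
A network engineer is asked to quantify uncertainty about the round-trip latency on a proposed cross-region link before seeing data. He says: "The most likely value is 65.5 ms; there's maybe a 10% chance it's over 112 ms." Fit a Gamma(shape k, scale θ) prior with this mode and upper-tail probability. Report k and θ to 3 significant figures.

Gamma(k,θ) with k>1 has mode (k−1)θ, so θ = 65.5/(k−1).
Need P(X < 112) = 0.9 with θ tied to k this way. Start at k = 2, θ = 65.5: P(X<112) ≈ 0.510.
Too low — raise k to concentrate. Iterating converges to k ≈ 7.58.
Then θ = 65.5/(7.58−1) ≈ 9.95.

k ≈ 7.58, θ ≈ 9.95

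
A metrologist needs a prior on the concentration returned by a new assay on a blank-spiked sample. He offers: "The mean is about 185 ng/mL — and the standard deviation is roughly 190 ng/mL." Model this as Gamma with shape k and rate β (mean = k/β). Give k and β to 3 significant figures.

k ≈ 0.948, β ≈ 0.00512

For Gamma(k, rate β): mean = k/β, variance = k/β², so CV = 1/√k.
CV = SD/mean = 190/185 = 1.027, hence k = 1/CV² = 0.948.
Then β = k/mean = 0.948/185 = 0.00512.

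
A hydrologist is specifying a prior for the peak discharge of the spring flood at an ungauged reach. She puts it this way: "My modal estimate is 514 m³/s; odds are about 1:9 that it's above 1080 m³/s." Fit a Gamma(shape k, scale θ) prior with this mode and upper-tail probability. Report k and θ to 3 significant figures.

Gamma(k,θ) with k>1 has mode (k−1)θ, so θ = 514/(k−1).
Need P(X < 1080) = 0.9 with θ tied to k this way. Start at k = 2, θ = 514: P(X<1080) ≈ 0.621.
Too low — raise k to concentrate. Iterating converges to k ≈ 4.48.
Then θ = 514/(4.48−1) ≈ 148.

k ≈ 4.48, θ ≈ 148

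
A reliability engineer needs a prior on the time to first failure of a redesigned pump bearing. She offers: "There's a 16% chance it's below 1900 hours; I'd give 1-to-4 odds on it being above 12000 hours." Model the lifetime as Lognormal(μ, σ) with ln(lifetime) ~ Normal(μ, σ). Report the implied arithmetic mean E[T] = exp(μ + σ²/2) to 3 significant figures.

E[T] ≈ 8530 hours

If T ~ Lognormal(μ,σ) then ln T ~ Normal(μ,σ), so the p-quantile of ln T is μ + z_p·σ.
ln(1900) = 7.55 and ln(12000) = 9.393; z_{0.16} = -0.9945, z_{0.8} = 0.8416.
σ = (9.393 − 7.55)/(0.8416 − (-0.9945)) = 1.004.
μ = 7.55 − (-0.9945)·1.004 = 8.548.
E[T] = exp(μ + σ²/2) = exp(8.548 + 0.5038) = 8530 hours.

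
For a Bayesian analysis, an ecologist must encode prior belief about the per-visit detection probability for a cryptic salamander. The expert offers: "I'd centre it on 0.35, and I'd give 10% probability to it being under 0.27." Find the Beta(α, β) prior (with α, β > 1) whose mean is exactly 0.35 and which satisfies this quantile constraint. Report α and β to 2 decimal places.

With mean 0.35 fixed, write α = 0.35s, β = 0.65s where s = α+β.
Need P(θ < 0.27) = 0.1 under Beta(0.35s, 0.65s). Normal approximation: (q−m)/√(m(1−m)/s) ≈ z_{0.1} = -1.28, so s ≈ 0.35·0.65·(-1.28)²/(0.27−0.35)² = 58.4.
At s = 58.4: P(θ<0.27) ≈ 0.096. Adjusting to match 0.1 gives s ≈ 56.26.
So α = 0.35·56.26 ≈ 19.69, β = 0.65·56.26 ≈ 36.57.

α ≈ 19.69, β ≈ 36.57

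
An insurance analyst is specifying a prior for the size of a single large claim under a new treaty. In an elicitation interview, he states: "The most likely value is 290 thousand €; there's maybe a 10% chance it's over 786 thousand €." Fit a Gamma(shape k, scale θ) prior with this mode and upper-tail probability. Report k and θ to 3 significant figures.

Gamma(k,θ) with k>1 has mode (k−1)θ, so θ = 290/(k−1).
Need P(X < 786) = 0.9 with θ tied to k this way. Start at k = 2, θ = 290: P(X<786) ≈ 0.753.
Too low — raise k to concentrate. Iterating converges to k ≈ 2.93.
Then θ = 290/(2.93−1) ≈ 151.

k ≈ 2.93, θ ≈ 151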